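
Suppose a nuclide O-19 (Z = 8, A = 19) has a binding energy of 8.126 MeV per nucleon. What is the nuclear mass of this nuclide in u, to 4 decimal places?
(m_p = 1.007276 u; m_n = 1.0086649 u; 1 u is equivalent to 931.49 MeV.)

Total binding energy = 19 × 8.126 = 154.394 MeV
Mass defect = 154.394 MeV / (931.49 MeV/u) = 0.165749 u
Constituent mass = 8(1.007276) + 11(1.0086649) = 19.1535219 u
Nuclear mass = 19.1535219 − 0.165749 = 18.9877729 u ≈ 18.9878 u (to 4 decimal places)

18.9878 u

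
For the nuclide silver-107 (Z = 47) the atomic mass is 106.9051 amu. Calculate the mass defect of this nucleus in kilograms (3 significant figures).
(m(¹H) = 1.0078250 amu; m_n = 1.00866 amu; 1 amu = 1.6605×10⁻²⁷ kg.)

1.63e-27 kg

Σm = 47·m(¹H) + 60·m_n = 47.3677750 + 60.51960 = 107.8873750 amu
The mass defect is 107.8873750 − 106.9051 = 0.9822750 amu.
In SI units: 0.9822750 amu × 1.6605×10⁻²⁷ kg/amu = 1.6311e-27 kg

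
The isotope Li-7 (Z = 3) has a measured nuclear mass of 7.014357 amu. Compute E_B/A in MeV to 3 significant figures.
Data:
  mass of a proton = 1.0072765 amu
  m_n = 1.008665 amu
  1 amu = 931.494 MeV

5.61 MeV/nucleon

With 3 protons and 4 neutrons (A = 7):
Total constituent mass: 3 × 1.0072765 + 4 × 1.008665 = 7.0564895 amu
Mass defect Δm = 7.0564895 − 7.014357 = 0.0421325 amu
E_B = 0.0421325 × 931.494 = 39.2462 MeV
BE/A = 39.2462 MeV / 7 = 5.607 MeV/nucleon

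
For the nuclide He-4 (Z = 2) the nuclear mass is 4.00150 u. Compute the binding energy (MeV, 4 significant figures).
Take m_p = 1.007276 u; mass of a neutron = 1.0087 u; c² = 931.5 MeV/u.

28.37 MeV

Mass of separated nucleons = 2(1.007276) + 2(1.0087) = 2.014552 + 2.0174 = 4.031952 u
The mass defect is 4.031952 − 4.00150 = 0.030452 u.
Binding energy = Δm·c² = 0.030452 × 931.5 MeV/u = 28.3660 MeV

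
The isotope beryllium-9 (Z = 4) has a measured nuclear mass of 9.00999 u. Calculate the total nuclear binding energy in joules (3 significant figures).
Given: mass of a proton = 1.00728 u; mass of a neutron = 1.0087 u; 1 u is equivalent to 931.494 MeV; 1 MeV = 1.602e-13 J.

9.35e-12 J

The nucleus contains 4 protons and 9 − 4 = 5 neutrons.
Σm = 4·m_p + 5·m_n = 4.02912 + 5.0435 = 9.07262 u
Mass defect Δm = 9.07262 − 9.00999 = 0.06263 u
Converting to energy: 0.06263 u × 931.494 MeV/u = 58.3395 MeV
In joules: 58.3395 MeV × 1.602e-13 J/MeV = 9.3460e-12 J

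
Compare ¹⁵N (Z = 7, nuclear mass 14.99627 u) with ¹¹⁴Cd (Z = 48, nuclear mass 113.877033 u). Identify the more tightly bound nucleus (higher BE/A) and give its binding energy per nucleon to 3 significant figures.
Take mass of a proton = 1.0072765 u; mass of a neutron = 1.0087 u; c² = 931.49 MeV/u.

¹⁵N: Σm = 7(1.0072765) + 8(1.0087) = 15.1205355 u; Δm = 0.1242655 u; E_B = 115.75 MeV; E_B/A = 7.717 MeV
¹¹⁴Cd: Σm = 48(1.0072765) + 66(1.0087) = 114.9234720 u; Δm = 1.0464390 u; E_B = 974.75 MeV; E_B/A = 8.550 MeV
¹¹⁴Cd has the higher binding energy per nucleon, so it is the more tightly bound nucleus.

¹¹⁴Cd; 8.55 MeV/nucleon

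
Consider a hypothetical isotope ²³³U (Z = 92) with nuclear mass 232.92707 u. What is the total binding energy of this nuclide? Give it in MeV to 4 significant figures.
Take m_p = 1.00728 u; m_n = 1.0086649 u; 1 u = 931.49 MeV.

1830 MeV

Z = 92, so N = A − Z = 233 − 92 = 141.
Σm = 92·m_p + 141·m_n = 92.66976 + 142.2217509 = 234.8915109 u
Δm = 234.8915109 − 232.92707 = 1.9644409 u
E_B = 1.9644409 × 931.49 = 1829.86 MeV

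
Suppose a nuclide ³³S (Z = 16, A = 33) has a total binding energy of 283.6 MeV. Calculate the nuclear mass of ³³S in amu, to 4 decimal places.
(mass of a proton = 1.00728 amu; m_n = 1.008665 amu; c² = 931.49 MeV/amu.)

32.9593 amu

Mass defect = 283.6 MeV / (931.49 MeV/amu) = 0.304458 amu
Constituent mass = 16(1.00728) + 17(1.008665) = 33.263785 amu
Nuclear mass = 33.263785 − 0.304458 = 32.959327 amu ≈ 32.9593 amu (to 4 decimal places)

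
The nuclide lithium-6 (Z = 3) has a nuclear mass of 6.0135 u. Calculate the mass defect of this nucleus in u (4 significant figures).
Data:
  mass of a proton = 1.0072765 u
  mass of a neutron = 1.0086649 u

The nucleus contains 3 protons and 6 − 3 = 3 neutrons.
Σm = 3·m_p + 3·m_n = 3.0218295 + 3.0259947 = 6.0478242 u
The mass defect is 6.0478242 − 6.0135 = 0.0343242 u.

0.03432 u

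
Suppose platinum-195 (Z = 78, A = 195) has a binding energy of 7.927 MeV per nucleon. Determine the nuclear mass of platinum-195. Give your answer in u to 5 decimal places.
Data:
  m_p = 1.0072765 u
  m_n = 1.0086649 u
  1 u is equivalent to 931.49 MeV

Total binding energy = 195 × 7.927 = 1545.765 MeV
Mass defect = 1545.765 MeV / (931.49 MeV/u) = 1.6594542 u
Constituent mass = 78(1.0072765) + 117(1.0086649) = 196.5813603 u
Nuclear mass = 196.5813603 − 1.6594542 = 194.9219061 u ≈ 194.92191 u (to 5 decimal places)

194.92191 u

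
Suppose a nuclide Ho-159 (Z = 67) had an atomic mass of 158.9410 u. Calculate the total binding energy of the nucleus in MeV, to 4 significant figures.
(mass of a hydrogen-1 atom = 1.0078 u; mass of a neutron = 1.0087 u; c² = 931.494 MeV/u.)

Z = 67, so N = A − Z = 159 − 67 = 92.
Mass of separated nucleons = 67(1.0078) + 92(1.0087) = 67.5226 + 92.8004 = 160.3230 u
Δm = 160.3230 − 158.9410 = 1.3820 u
E_B = 1.3820 × 931.494 = 1287.32 MeV

1287 MeV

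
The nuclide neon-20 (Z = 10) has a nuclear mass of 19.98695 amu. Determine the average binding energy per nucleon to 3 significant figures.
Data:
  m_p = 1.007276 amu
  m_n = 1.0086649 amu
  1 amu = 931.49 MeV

Z = 10, so N = A − Z = 20 − 10 = 10.
Total constituent mass: 10 × 1.007276 + 10 × 1.0086649 = 20.1594090 amu
Mass defect Δm = 20.1594090 − 19.98695 = 0.1724590 amu
Binding energy = Δm·c² = 0.1724590 × 931.49 MeV/amu = 160.644 MeV
BE/A = 160.644 MeV / 20 = 8.032 MeV/nucleon

8.03 MeV/nucleon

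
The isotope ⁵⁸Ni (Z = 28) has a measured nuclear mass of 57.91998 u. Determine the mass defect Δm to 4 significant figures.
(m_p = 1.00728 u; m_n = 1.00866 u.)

0.5437 u

Mass of separated nucleons = 28(1.00728) + 30(1.00866) = 28.20384 + 30.25980 = 58.46364 u
Δm = 58.46364 − 57.91998 = 0.54366 u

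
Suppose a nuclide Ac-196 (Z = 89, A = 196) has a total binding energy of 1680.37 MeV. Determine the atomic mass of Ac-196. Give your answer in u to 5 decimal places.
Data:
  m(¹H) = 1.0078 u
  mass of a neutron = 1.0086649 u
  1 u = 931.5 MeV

Mass defect = 1680.37 MeV / (931.5 MeV/u) = 1.8039399 u
Constituent mass = 89(1.0078) + 107(1.0086649) = 197.6213443 u
Atomic mass = 197.6213443 − 1.8039399 = 195.8174044 u ≈ 195.81740 u (to 5 decimal places)

195.81740 u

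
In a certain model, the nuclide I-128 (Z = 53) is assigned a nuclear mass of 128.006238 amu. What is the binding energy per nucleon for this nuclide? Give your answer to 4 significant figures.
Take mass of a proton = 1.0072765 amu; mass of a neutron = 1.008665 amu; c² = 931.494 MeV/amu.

Z = 53, so N = A − Z = 128 − 53 = 75.
Mass of separated nucleons = 53(1.0072765) + 75(1.008665) = 53.3856545 + 75.649875 = 129.0355295 amu
The mass defect is 129.0355295 − 128.006238 = 1.0292915 amu.
Binding energy = Δm·c² = 1.0292915 × 931.494 MeV/amu = 958.779 MeV
Dividing by A = 128 gives 7.490 MeV per nucleon.

7.490 MeV/nucleon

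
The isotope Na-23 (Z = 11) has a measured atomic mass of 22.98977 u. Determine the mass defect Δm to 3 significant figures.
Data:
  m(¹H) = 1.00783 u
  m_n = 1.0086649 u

Total constituent mass: 11 × 1.00783 + 12 × 1.0086649 = 23.1901088 u
The mass defect is 23.1901088 − 22.98977 = 0.2003388 u.

0.200 u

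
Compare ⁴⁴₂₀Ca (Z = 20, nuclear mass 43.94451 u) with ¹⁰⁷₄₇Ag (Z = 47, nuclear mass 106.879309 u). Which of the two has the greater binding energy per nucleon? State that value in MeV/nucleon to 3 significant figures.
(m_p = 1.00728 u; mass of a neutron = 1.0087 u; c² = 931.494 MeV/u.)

⁴⁴₂₀Ca; 8.68 MeV/nucleon

⁴⁴₂₀Ca: Σm = 20(1.00728) + 24(1.0087) = 44.35440 u; Δm = 0.40989 u; E_B = 381.81 MeV; E_B/A = 8.678 MeV
¹⁰⁷₄₇Ag: Σm = 47(1.00728) + 60(1.0087) = 107.86416 u; Δm = 0.984851 u; E_B = 917.38 MeV; E_B/A = 8.574 MeV
⁴⁴₂₀Ca has the higher binding energy per nucleon, so it is the more tightly bound nucleus.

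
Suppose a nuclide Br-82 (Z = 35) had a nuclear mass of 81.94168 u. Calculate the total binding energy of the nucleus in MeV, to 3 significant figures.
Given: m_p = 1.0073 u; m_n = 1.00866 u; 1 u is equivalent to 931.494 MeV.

The nucleus contains 35 protons and 82 − 35 = 47 neutrons.
Σm = 35·m_p + 47·m_n = 35.2555 + 47.40702 = 82.66252 u
Mass defect Δm = 82.66252 − 81.94168 = 0.72084 u
E_B = 0.72084 × 931.494 = 671.458 MeV

671 MeV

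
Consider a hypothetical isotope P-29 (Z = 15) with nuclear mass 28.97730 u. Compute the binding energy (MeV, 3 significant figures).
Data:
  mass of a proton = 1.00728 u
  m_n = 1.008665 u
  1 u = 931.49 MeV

236 MeV

Z = 15, so N = A − Z = 29 − 15 = 14.
Mass of separated nucleons = 15(1.00728) + 14(1.008665) = 15.10920 + 14.121310 = 29.230510 u
Δm = 29.230510 − 28.97730 = 0.253210 u
Converting to energy: 0.253210 u × 931.49 MeV/u = 235.863 MeV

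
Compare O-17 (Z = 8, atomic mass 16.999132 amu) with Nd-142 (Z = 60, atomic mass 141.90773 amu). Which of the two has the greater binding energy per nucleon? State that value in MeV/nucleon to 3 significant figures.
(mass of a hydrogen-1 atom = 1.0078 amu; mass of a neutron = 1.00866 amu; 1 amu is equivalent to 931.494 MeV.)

Nd-142; 8.33 MeV/nucleon

O-17: Σm = 8(1.0078) + 9(1.00866) = 17.14034 amu; Δm = 0.141208 amu; E_B = 131.53 MeV; E_B/A = 7.737 MeV
Nd-142: Σm = 60(1.0078) + 82(1.00866) = 143.17812 amu; Δm = 1.27039 amu; E_B = 1183.4 MeV; E_B/A = 8.334 MeV
Nd-142 has the higher binding energy per nucleon, so it is the more tightly bound nucleus.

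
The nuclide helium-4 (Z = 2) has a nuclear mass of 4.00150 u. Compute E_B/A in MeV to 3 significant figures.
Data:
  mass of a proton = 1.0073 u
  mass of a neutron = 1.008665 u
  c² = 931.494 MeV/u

7.09 MeV/nucleon

The nucleus contains 2 protons and 4 − 2 = 2 neutrons.
Mass of separated nucleons = 2(1.0073) + 2(1.008665) = 2.0146 + 2.017330 = 4.031930 u
The mass defect is 4.031930 − 4.00150 = 0.030430 u.
Binding energy = Δm·c² = 0.030430 × 931.494 MeV/u = 28.3454 MeV
Per nucleon: 28.3454 / 4 = 7.086 MeV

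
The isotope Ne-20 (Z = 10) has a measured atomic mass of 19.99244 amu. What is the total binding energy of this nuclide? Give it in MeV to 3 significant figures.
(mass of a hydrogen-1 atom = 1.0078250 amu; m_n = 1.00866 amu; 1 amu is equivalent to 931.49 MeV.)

The nucleus contains 10 protons and 20 − 10 = 10 neutrons.
Total constituent mass: 10 × 1.0078250 + 10 × 1.00866 = 20.1648500 amu
Mass defect Δm = 20.1648500 − 19.99244 = 0.1724100 amu
Binding energy = Δm·c² = 0.1724100 × 931.49 MeV/amu = 160.598 MeV

161 MeV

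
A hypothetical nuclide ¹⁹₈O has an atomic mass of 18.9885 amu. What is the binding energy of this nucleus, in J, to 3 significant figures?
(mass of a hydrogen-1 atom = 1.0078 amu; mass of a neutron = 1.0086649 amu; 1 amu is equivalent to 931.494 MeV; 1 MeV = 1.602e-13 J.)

2.53e-11 J

With 8 protons and 11 neutrons (A = 19):
Total constituent mass: 8 × 1.0078 + 11 × 1.0086649 = 19.1577139 amu
Δm = 19.1577139 − 18.9885 = 0.1692139 amu
E_B = 0.1692139 × 931.494 = 157.622 MeV
In joules: 157.622 MeV × 1.602e-13 J/MeV = 2.5251e-11 J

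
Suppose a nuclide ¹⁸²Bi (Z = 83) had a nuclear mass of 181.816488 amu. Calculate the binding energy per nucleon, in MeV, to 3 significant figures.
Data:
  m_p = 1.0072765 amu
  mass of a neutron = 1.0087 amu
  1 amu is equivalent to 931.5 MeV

8.44 MeV/nucleon

Z = 83, so N = A − Z = 182 − 83 = 99.
Σm = 83·m_p + 99·m_n = 83.6039495 + 99.8613 = 183.4652495 amu
The mass defect is 183.4652495 − 181.816488 = 1.6487615 amu.
E_B = 1.6487615 × 931.5 = 1535.82 MeV
Per nucleon: 1535.82 / 182 = 8.439 MeV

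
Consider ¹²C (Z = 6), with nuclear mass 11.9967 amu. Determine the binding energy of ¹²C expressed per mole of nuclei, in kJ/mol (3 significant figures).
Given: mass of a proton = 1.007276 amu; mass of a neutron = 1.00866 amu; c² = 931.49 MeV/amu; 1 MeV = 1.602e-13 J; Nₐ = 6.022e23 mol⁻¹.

With 6 protons and 6 neutrons (A = 12):
Σm = 6·m_p + 6·m_n = 6.043656 + 6.05196 = 12.095616 amu
Δm = 12.095616 − 11.9967 = 0.098916 amu
Binding energy = Δm·c² = 0.098916 × 931.49 MeV/amu = 92.1393 MeV
Per nucleus in joules: 92.1393 MeV × 1.602e-13 J/MeV = 1.4761e-11 J
Per mole: 1.4761e-11 J × 6.022e23 mol⁻¹ = 8.8891e+12 J/mol

8.89e+09 kJ/mol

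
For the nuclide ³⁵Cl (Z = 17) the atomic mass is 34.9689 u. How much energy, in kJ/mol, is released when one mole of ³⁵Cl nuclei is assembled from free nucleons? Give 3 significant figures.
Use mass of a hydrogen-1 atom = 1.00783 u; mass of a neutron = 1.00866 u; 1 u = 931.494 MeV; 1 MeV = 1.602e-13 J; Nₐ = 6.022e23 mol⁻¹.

2.88e+10 kJ/mol

Σm = 17·m(¹H) + 18·m_n = 17.13311 + 18.15588 = 35.28899 u
Mass defect Δm = 35.28899 − 34.9689 = 0.32009 u
Binding energy = Δm·c² = 0.32009 × 931.494 MeV/u = 298.162 MeV
Per nucleus in joules: 298.162 MeV × 1.602e-13 J/MeV = 4.7766e-11 J
Per mole: 4.7766e-11 J × 6.022e23 mol⁻¹ = 2.8765e+13 J/mol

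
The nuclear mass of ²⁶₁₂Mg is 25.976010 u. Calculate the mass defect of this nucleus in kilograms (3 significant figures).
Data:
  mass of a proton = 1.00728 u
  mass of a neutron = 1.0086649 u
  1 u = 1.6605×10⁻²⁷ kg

3.86e-28 kg

The nucleus contains 12 protons and 26 − 12 = 14 neutrons.
Σm = 12·m_p + 14·m_n = 12.08736 + 14.1213086 = 26.2086686 u
The mass defect is 26.2086686 − 25.976010 = 0.2326586 u.
In SI units: 0.2326586 u × 1.6605×10⁻²⁷ kg/u = 3.8633e-28 kg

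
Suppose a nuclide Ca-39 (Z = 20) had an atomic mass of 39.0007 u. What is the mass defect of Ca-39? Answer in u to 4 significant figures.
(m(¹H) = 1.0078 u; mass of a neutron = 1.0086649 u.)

Total constituent mass: 20 × 1.0078 + 19 × 1.0086649 = 39.3206331 u
The mass defect is 39.3206331 − 39.0007 = 0.3199331 u.

0.3199 u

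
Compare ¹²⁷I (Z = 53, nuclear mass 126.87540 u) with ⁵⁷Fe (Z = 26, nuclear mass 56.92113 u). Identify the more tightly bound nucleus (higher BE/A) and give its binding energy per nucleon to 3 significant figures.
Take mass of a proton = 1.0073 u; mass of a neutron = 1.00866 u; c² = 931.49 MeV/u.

⁵⁷Fe; 8.78 MeV/nucleon

¹²⁷I: Σm = 53(1.0073) + 74(1.00866) = 128.02774 u; Δm = 1.15234 u; E_B = 1073.4 MeV; E_B/A = 8.452 MeV
⁵⁷Fe: Σm = 26(1.0073) + 31(1.00866) = 57.45826 u; Δm = 0.53713 u; E_B = 500.33 MeV; E_B/A = 8.778 MeV
⁵⁷Fe has the higher binding energy per nucleon, so it is the more tightly bound nucleus.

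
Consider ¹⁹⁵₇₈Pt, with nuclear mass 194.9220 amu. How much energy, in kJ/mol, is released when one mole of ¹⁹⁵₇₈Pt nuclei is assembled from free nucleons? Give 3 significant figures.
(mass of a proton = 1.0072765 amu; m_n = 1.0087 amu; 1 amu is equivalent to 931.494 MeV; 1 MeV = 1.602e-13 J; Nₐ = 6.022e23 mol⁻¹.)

1.49e+11 kJ/mol

Z = 78, so N = A − Z = 195 − 78 = 117.
Mass of separated nucleons = 78(1.0072765) + 117(1.0087) = 78.5675670 + 118.0179 = 196.5854670 amu
Mass defect Δm = 196.5854670 − 194.9220 = 1.6634670 amu
E_B = 1.6634670 × 931.494 = 1549.51 MeV
Per nucleus in joules: 1549.51 MeV × 1.602e-13 J/MeV = 2.4823e-10 J
Per mole: 2.4823e-10 J × 6.022e23 mol⁻¹ = 1.4948e+14 J/mol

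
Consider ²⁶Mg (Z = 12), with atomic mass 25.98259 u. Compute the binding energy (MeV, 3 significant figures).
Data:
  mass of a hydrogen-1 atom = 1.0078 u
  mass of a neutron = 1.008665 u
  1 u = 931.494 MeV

Total constituent mass: 12 × 1.0078 + 14 × 1.008665 = 26.214910 u
Δm = 26.214910 − 25.98259 = 0.232320 u
Binding energy = Δm·c² = 0.232320 × 931.494 MeV/u = 216.405 MeV

216 MeV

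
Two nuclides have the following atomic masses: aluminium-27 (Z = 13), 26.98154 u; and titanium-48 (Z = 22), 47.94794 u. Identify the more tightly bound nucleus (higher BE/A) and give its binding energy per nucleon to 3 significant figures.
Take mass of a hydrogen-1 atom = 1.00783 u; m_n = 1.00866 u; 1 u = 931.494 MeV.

aluminium-27: Σm = 13(1.00783) + 14(1.00866) = 27.22303 u; Δm = 0.24149 u; E_B = 224.95 MeV; E_B/A = 8.331 MeV
titanium-48: Σm = 22(1.00783) + 26(1.00866) = 48.39742 u; Δm = 0.44948 u; E_B = 418.69 MeV; E_B/A = 8.723 MeV
titanium-48 has the higher binding energy per nucleon, so it is the more tightly bound nucleus.

titanium-48; 8.72 MeV/nucleon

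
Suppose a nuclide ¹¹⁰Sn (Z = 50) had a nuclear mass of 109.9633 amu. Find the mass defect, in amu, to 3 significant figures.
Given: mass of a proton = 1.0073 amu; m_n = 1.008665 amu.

0.922 amu

The nucleus contains 50 protons and 110 − 50 = 60 neutrons.
Mass of separated nucleons = 50(1.0073) + 60(1.008665) = 50.3650 + 60.519900 = 110.884900 amu
Δm = 110.884900 − 109.9633 = 0.921600 amu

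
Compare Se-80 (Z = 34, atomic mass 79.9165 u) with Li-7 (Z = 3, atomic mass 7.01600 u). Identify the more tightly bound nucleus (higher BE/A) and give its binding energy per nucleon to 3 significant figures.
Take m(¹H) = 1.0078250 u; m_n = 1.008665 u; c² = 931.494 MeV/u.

Se-80: Σm = 34(1.0078250) + 46(1.008665) = 80.6646400 u; Δm = 0.7481400 u; E_B = 696.89 MeV; E_B/A = 8.711 MeV
Li-7: Σm = 3(1.0078250) + 4(1.008665) = 7.0581350 u; Δm = 0.0421350 u; E_B = 39.248 MeV; E_B/A = 5.607 MeV
Se-80 has the higher binding energy per nucleon, so it is the more tightly bound nucleus.

Se-80; 8.71 MeV/nucleon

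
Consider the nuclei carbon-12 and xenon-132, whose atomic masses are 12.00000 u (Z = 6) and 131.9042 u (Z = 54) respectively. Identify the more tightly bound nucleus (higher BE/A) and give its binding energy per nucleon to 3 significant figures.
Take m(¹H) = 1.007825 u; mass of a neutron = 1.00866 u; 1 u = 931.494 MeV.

xenon-132; 8.42 MeV/nucleon

carbon-12: Σm = 6(1.007825) + 6(1.00866) = 12.098910 u; Δm = 0.098910 u; E_B = 92.134 MeV; E_B/A = 7.678 MeV
xenon-132: Σm = 54(1.007825) + 78(1.00866) = 133.098030 u; Δm = 1.193830 u; E_B = 1112.05 MeV; E_B/A = 8.4246 MeV
xenon-132 has the higher binding energy per nucleon, so it is the more tightly bound nucleus.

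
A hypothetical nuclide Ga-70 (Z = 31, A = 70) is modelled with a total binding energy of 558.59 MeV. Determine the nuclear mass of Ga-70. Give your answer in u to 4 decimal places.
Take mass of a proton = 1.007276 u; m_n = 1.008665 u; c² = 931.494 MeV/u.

Mass defect = 558.59 MeV / (931.494 MeV/u) = 0.599671 u
Constituent mass = 31(1.007276) + 39(1.008665) = 70.563491 u
Nuclear mass = 70.563491 − 0.599671 = 69.963820 u ≈ 69.9638 u (to 4 decimal places)

69.9638 u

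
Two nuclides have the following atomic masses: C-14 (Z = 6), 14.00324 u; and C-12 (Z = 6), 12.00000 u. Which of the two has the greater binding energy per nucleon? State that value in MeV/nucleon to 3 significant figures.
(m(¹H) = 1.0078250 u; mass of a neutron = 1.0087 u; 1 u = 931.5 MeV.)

C-12; 7.70 MeV/nucleon

C-14: Σm = 6(1.0078250) + 8(1.0087) = 14.1165500 u; Δm = 0.1133100 u; E_B = 105.55 MeV; E_B/A = 7.539 MeV
C-12: Σm = 6(1.0078250) + 6(1.0087) = 12.0991500 u; Δm = 0.0991500 u; E_B = 92.358 MeV; E_B/A = 7.697 MeV
C-12 has the higher binding energy per nucleon, so it is the more tightly bound nucleus.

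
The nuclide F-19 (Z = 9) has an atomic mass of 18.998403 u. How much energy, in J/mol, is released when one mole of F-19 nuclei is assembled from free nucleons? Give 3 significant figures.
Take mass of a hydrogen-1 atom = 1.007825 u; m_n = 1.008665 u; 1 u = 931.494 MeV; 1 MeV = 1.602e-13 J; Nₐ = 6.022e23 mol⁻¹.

1.43e+13 J/mol

The nucleus contains 9 protons and 19 − 9 = 10 neutrons.
Total constituent mass: 9 × 1.007825 + 10 × 1.008665 = 19.157075 u
The mass defect is 19.157075 − 18.998403 = 0.158672 u.
E_B = 0.158672 × 931.494 = 147.802 MeV
Per nucleus in joules: 147.802 MeV × 1.602e-13 J/MeV = 2.3678e-11 J
Per mole: 2.3678e-11 J × 6.022e23 mol⁻¹ = 1.4259e+13 J/mol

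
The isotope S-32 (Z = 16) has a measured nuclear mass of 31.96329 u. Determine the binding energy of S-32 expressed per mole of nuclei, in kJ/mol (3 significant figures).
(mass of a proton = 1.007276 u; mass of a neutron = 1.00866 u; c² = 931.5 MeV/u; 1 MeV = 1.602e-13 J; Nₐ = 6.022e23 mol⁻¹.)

2.62e+10 kJ/mol

Σm = 16·m_p + 16·m_n = 16.116416 + 16.13856 = 32.254976 u
Δm = 32.254976 − 31.96329 = 0.291686 u
Binding energy = Δm·c² = 0.291686 × 931.5 MeV/u = 271.706 MeV
Per nucleus in joules: 271.706 MeV × 1.602e-13 J/MeV = 4.3527e-11 J
Per mole: 4.3527e-11 J × 6.022e23 mol⁻¹ = 2.6212e+13 J/mol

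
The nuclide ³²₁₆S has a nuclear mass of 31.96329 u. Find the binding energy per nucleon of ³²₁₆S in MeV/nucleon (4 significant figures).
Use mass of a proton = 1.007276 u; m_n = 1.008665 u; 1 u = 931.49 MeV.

With 16 protons and 16 neutrons (A = 32):
Σm = 16·m_p + 16·m_n = 16.116416 + 16.138640 = 32.255056 u
The mass defect is 32.255056 − 31.96329 = 0.291766 u.
Converting to energy: 0.291766 u × 931.49 MeV/u = 271.777 MeV
Per nucleon: 271.777 / 32 = 8.493 MeV

8.493 MeV/nucleon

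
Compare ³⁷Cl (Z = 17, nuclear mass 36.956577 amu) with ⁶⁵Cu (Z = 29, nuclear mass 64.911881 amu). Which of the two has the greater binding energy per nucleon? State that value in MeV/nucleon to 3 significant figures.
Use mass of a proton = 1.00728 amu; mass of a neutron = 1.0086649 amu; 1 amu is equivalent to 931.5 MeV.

⁶⁵Cu; 8.76 MeV/nucleon

³⁷Cl: Σm = 17(1.00728) + 20(1.0086649) = 37.2970580 amu; Δm = 0.3404810 amu; E_B = 317.16 MeV; E_B/A = 8.572 MeV
⁶⁵Cu: Σm = 29(1.00728) + 36(1.0086649) = 65.5230564 amu; Δm = 0.6111754 amu; E_B = 569.31 MeV; E_B/A = 8.759 MeV
⁶⁵Cu has the higher binding energy per nucleon, so it is the more tightly bound nucleus.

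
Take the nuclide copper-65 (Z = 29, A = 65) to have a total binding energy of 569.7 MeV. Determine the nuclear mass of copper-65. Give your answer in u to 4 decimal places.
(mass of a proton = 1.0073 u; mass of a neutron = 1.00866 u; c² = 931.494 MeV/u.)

Mass defect = 569.7 MeV / (931.494 MeV/u) = 0.611598 u
Constituent mass = 29(1.0073) + 36(1.00866) = 65.52346 u
Nuclear mass = 65.52346 − 0.611598 = 64.911862 u ≈ 64.9119 u (to 4 decimal places)

64.9119 u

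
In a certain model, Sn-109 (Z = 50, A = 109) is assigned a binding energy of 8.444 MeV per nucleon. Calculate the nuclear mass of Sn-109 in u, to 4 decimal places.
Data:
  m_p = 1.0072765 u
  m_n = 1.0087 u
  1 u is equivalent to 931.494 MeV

Total binding energy = 109 × 8.444 = 920.396 MeV
Mass defect = 920.396 MeV / (931.494 MeV/u) = 0.988086 u
Constituent mass = 50(1.0072765) + 59(1.0087) = 109.8771250 u
Nuclear mass = 109.8771250 − 0.988086 = 108.8890390 u ≈ 108.8890 u (to 4 decimal places)

108.8890 u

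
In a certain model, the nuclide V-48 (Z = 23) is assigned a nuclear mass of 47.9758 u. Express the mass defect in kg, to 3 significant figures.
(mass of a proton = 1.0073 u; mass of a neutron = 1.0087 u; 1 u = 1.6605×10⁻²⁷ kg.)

Total constituent mass: 23 × 1.0073 + 25 × 1.0087 = 48.3854 u
The mass defect is 48.3854 − 47.9758 = 0.4096 u.
In SI units: 0.4096 u × 1.6605×10⁻²⁷ kg/u = 6.8014e-28 kg

6.80e-28 kg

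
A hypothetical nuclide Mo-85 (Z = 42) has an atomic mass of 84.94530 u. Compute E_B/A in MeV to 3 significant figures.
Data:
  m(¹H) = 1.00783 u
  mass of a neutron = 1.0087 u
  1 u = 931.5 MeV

8.30 MeV/nucleon

With 42 protons and 43 neutrons (A = 85):
Total constituent mass: 42 × 1.00783 + 43 × 1.0087 = 85.70296 u
The mass defect is 85.70296 − 84.94530 = 0.75766 u.
Converting to energy: 0.75766 u × 931.5 MeV/u = 705.760 MeV
Dividing by A = 85 gives 8.303 MeV per nucleon.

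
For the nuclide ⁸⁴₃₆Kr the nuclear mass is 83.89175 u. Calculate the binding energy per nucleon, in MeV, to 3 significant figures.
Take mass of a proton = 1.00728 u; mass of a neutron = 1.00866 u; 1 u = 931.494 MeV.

Σm = 36·m_p + 48·m_n = 36.26208 + 48.41568 = 84.67776 u
Mass defect Δm = 84.67776 − 83.89175 = 0.78601 u
Converting to energy: 0.78601 u × 931.494 MeV/u = 732.164 MeV
Dividing by A = 84 gives 8.716 MeV per nucleon.

8.72 MeV/nucleon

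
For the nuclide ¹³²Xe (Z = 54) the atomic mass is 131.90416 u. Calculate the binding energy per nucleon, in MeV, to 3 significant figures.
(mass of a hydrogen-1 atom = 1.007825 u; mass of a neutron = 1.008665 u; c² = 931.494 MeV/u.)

8.43 MeV/nucleon

Σm = 54·m(¹H) + 78·m_n = 54.422550 + 78.675870 = 133.098420 u
The mass defect is 133.098420 − 131.90416 = 1.194260 u.
Converting to energy: 1.194260 u × 931.494 MeV/u = 1112.45 MeV
Dividing by A = 132 gives 8.428 MeV per nucleon.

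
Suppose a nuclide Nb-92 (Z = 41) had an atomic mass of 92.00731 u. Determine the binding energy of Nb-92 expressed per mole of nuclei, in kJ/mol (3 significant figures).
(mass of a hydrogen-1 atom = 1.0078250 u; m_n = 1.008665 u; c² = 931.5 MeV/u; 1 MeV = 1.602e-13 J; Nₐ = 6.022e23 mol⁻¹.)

Total constituent mass: 41 × 1.0078250 + 51 × 1.008665 = 92.7627400 u
Mass defect Δm = 92.7627400 − 92.00731 = 0.7554300 u
Converting to energy: 0.7554300 u × 931.5 MeV/u = 703.683 MeV
Per nucleus in joules: 703.683 MeV × 1.602e-13 J/MeV = 1.1273e-10 J
Per mole: 1.1273e-10 J × 6.022e23 mol⁻¹ = 6.7886e+13 J/mol

6.79e+10 kJ/mol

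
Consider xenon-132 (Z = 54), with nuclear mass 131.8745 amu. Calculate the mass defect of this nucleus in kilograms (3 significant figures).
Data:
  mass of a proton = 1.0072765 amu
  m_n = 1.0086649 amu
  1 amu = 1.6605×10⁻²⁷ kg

1.98e-27 kg

Σm = 54·m_p + 78·m_n = 54.3929310 + 78.6758622 = 133.0687932 amu
The mass defect is 133.0687932 − 131.8745 = 1.1942932 amu.
In SI units: 1.1942932 amu × 1.6605×10⁻²⁷ kg/amu = 1.9831e-27 kg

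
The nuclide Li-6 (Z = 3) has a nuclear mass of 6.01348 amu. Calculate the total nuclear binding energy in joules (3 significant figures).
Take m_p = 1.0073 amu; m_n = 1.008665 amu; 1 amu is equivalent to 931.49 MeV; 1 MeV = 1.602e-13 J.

5.14e-12 J

Z = 3, so N = A − Z = 6 − 3 = 3.
Total constituent mass: 3 × 1.0073 + 3 × 1.008665 = 6.047895 amu
Mass defect Δm = 6.047895 − 6.01348 = 0.034415 amu
E_B = 0.034415 × 931.49 = 32.0572 MeV
In joules: 32.0572 MeV × 1.602e-13 J/MeV = 5.1356e-12 J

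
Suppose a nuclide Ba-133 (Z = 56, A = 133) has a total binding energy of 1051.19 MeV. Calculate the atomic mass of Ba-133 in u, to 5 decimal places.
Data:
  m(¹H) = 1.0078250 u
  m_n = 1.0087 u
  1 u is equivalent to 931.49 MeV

132.97960 u

Mass defect = 1051.19 MeV / (931.49 MeV/u) = 1.1285038 u
Constituent mass = 56(1.0078250) + 77(1.0087) = 134.1081000 u
Atomic mass = 134.1081000 − 1.1285038 = 132.9795962 u ≈ 132.97960 u (to 5 decimal places)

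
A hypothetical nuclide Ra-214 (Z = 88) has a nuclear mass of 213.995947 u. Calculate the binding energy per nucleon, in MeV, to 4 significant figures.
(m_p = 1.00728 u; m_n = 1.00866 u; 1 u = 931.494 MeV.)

The nucleus contains 88 protons and 214 − 88 = 126 neutrons.
Mass of separated nucleons = 88(1.00728) + 126(1.00866) = 88.64064 + 127.09116 = 215.73180 u
The mass defect is 215.73180 − 213.995947 = 1.735853 u.
Binding energy = Δm·c² = 1.735853 × 931.494 MeV/u = 1616.94 MeV
BE/A = 1616.94 MeV / 214 = 7.556 MeV/nucleon

7.556 MeV/nucleon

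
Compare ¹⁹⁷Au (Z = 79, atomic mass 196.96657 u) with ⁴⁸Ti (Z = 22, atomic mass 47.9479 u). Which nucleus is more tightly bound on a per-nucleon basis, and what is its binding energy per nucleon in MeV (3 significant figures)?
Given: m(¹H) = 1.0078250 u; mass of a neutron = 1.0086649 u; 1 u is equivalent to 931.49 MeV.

¹⁹⁷Au: Σm = 79(1.0078250) + 118(1.0086649) = 198.6406332 u; Δm = 1.6740632 u; E_B = 1559.4 MeV; E_B/A = 7.916 MeV
⁴⁸Ti: Σm = 22(1.0078250) + 26(1.0086649) = 48.3974374 u; Δm = 0.4495374 u; E_B = 418.74 MeV; E_B/A = 8.724 MeV
⁴⁸Ti has the higher binding energy per nucleon, so it is the more tightly bound nucleus.

⁴⁸Ti; 8.72 MeV/nucleon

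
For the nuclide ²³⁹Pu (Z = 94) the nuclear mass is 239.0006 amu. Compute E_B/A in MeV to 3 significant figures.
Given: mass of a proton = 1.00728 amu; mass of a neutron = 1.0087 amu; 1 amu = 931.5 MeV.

Σm = 94·m_p + 145·m_n = 94.68432 + 146.2615 = 240.94582 amu
Mass defect Δm = 240.94582 − 239.0006 = 1.94522 amu
Converting to energy: 1.94522 amu × 931.5 MeV/amu = 1811.97 MeV
BE/A = 1811.97 MeV / 239 = 7.581 MeV/nucleon

7.58 MeV/nucleon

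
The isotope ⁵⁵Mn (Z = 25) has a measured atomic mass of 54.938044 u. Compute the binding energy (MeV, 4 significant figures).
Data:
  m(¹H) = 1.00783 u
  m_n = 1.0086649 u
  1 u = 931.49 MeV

482.2 MeV

Total constituent mass: 25 × 1.00783 + 30 × 1.0086649 = 55.4556970 u
Δm = 55.4556970 − 54.938044 = 0.5176530 u
E_B = 0.5176530 × 931.49 = 482.189 MeV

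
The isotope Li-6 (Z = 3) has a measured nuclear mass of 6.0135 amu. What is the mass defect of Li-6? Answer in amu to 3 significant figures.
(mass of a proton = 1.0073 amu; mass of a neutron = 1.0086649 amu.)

0.0344 amu

Z = 3, so N = A − Z = 6 − 3 = 3.
Total constituent mass: 3 × 1.0073 + 3 × 1.0086649 = 6.0478947 amu
The mass defect is 6.0478947 − 6.0135 = 0.0343947 amu.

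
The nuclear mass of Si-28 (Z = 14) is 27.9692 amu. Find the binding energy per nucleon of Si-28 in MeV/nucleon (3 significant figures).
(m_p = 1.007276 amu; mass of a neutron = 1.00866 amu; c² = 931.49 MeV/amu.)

Total constituent mass: 14 × 1.007276 + 14 × 1.00866 = 28.223104 amu
Δm = 28.223104 − 27.9692 = 0.253904 amu
E_B = 0.253904 × 931.49 = 236.509 MeV
BE/A = 236.509 MeV / 28 = 8.447 MeV/nucleon

8.45 MeV/nucleon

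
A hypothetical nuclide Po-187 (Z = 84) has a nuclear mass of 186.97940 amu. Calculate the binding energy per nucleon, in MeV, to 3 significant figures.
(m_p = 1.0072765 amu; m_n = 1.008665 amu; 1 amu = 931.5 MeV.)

7.59 MeV/nucleon

The nucleus contains 84 protons and 187 − 84 = 103 neutrons.
Σm = 84·m_p + 103·m_n = 84.6112260 + 103.892495 = 188.5037210 amu
The mass defect is 188.5037210 − 186.97940 = 1.5243210 amu.
Converting to energy: 1.5243210 amu × 931.5 MeV/amu = 1419.91 MeV
Dividing by A = 187 gives 7.593 MeV per nucleon.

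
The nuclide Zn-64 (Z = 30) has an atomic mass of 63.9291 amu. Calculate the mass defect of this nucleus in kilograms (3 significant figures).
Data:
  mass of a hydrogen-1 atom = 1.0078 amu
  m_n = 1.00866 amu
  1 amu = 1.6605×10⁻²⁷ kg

9.95e-28 kg

With 30 protons and 34 neutrons (A = 64):
Σm = 30·m(¹H) + 34·m_n = 30.2340 + 34.29444 = 64.52844 amu
Mass defect Δm = 64.52844 − 63.9291 = 0.59934 amu
In SI units: 0.59934 amu × 1.6605×10⁻²⁷ kg/amu = 9.9520e-28 kg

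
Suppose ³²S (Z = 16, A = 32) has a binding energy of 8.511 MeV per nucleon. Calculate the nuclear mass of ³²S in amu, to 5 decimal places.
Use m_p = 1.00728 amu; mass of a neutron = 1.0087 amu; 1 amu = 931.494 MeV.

Total binding energy = 32 × 8.511 = 272.352 MeV
Mass defect = 272.352 MeV / (931.494 MeV/amu) = 0.2923819 amu
Constituent mass = 16(1.00728) + 16(1.0087) = 32.25568 amu
Nuclear mass = 32.25568 − 0.2923819 = 31.9632981 amu ≈ 31.96330 amu (to 5 decimal places)

31.96330 amu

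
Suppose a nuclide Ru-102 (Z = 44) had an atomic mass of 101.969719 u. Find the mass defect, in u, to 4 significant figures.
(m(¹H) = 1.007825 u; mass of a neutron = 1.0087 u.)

With 44 protons and 58 neutrons (A = 102):
Mass of separated nucleons = 44(1.007825) + 58(1.0087) = 44.344300 + 58.5046 = 102.848900 u
The mass defect is 102.848900 − 101.969719 = 0.879181 u.

0.8792 u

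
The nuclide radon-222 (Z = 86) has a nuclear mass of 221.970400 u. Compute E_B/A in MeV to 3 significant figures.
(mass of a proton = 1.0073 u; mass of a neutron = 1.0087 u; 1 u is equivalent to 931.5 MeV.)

7.72 MeV/nucleon

The nucleus contains 86 protons and 222 − 86 = 136 neutrons.
Mass of separated nucleons = 86(1.0073) + 136(1.0087) = 86.6278 + 137.1832 = 223.8110 u
The mass defect is 223.8110 − 221.970400 = 1.840600 u.
Converting to energy: 1.840600 u × 931.5 MeV/u = 1714.52 MeV
Dividing by A = 222 gives 7.723 MeV per nucleon.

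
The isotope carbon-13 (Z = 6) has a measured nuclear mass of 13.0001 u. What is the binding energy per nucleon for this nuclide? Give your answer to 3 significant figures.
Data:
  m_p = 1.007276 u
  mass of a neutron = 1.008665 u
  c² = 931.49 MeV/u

With 6 protons and 7 neutrons (A = 13):
Mass of separated nucleons = 6(1.007276) + 7(1.008665) = 6.043656 + 7.060655 = 13.104311 u
Δm = 13.104311 − 13.0001 = 0.104211 u
E_B = 0.104211 × 931.49 = 97.0715 MeV
BE/A = 97.0715 MeV / 13 = 7.467 MeV/nucleon

7.47 MeV/nucleon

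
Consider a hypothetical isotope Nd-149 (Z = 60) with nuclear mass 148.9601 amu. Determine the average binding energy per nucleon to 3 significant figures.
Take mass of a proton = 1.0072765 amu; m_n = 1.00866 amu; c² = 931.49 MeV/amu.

7.80 MeV/nucleon

With 60 protons and 89 neutrons (A = 149):
Total constituent mass: 60 × 1.0072765 + 89 × 1.00866 = 150.2073300 amu
Mass defect Δm = 150.2073300 − 148.9601 = 1.2472300 amu
Converting to energy: 1.2472300 amu × 931.49 MeV/amu = 1161.78 MeV
Per nucleon: 1161.78 / 149 = 7.797 MeV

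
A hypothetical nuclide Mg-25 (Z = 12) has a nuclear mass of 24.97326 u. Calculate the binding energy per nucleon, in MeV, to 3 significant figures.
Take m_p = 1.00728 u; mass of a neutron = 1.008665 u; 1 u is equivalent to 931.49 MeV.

8.45 MeV/nucleon

Z = 12, so N = A − Z = 25 − 12 = 13.
Mass of separated nucleons = 12(1.00728) + 13(1.008665) = 12.08736 + 13.112645 = 25.200005 u
The mass defect is 25.200005 − 24.97326 = 0.226745 u.
Binding energy = Δm·c² = 0.226745 × 931.49 MeV/u = 211.211 MeV
BE/A = 211.211 MeV / 25 = 8.448 MeV/nucleon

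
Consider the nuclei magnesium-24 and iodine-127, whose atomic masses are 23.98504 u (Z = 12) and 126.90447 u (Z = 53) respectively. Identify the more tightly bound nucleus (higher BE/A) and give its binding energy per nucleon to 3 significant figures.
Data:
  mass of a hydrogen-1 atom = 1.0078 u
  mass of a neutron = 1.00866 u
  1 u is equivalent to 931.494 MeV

magnesium-24: Σm = 12(1.0078) + 12(1.00866) = 24.19752 u; Δm = 0.21248 u; E_B = 197.92 MeV; E_B/A = 8.247 MeV
iodine-127: Σm = 53(1.0078) + 74(1.00866) = 128.05424 u; Δm = 1.14977 u; E_B = 1071.0 MeV; E_B/A = 8.433 MeV
iodine-127 has the higher binding energy per nucleon, so it is the more tightly bound nucleus.

iodine-127; 8.43 MeV/nucleon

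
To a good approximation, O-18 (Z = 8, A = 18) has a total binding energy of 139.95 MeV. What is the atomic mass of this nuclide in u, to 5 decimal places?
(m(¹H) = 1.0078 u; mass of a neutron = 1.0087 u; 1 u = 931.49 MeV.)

Mass defect = 139.95 MeV / (931.49 MeV/u) = 0.1502432 u
Constituent mass = 8(1.0078) + 10(1.0087) = 18.1494 u
Atomic mass = 18.1494 − 0.1502432 = 17.9991568 u ≈ 17.99916 u (to 5 decimal places)

17.99916 u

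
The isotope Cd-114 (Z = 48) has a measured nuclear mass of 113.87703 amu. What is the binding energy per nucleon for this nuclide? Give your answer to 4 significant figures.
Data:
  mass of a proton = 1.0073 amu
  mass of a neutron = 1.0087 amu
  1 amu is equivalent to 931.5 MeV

8.560 MeV/nucleon

The nucleus contains 48 protons and 114 − 48 = 66 neutrons.
Total constituent mass: 48 × 1.0073 + 66 × 1.0087 = 114.9246 amu
Δm = 114.9246 − 113.87703 = 1.04757 amu
Converting to energy: 1.04757 amu × 931.5 MeV/amu = 975.811 MeV
Per nucleon: 975.811 / 114 = 8.560 MeV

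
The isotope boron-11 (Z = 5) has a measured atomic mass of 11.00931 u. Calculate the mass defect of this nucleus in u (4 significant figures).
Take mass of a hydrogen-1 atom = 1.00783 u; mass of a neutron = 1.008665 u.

0.08183 u

Total constituent mass: 5 × 1.00783 + 6 × 1.008665 = 11.091140 u
Δm = 11.091140 − 11.00931 = 0.081830 u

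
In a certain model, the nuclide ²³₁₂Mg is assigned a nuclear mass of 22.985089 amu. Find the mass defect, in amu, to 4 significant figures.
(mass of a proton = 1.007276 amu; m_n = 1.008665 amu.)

With 12 protons and 11 neutrons (A = 23):
Total constituent mass: 12 × 1.007276 + 11 × 1.008665 = 23.182627 amu
The mass defect is 23.182627 − 22.985089 = 0.197538 amu.

0.1975 amu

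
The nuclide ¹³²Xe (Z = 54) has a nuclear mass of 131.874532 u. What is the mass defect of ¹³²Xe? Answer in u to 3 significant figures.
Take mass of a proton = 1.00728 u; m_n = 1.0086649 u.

1.19 u

Total constituent mass: 54 × 1.00728 + 78 × 1.0086649 = 133.0689822 u
The mass defect is 133.0689822 − 131.874532 = 1.1944502 u.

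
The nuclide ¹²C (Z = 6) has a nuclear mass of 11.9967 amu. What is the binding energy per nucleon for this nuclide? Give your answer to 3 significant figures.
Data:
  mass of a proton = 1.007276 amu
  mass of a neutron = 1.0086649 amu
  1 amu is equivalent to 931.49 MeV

Mass of separated nucleons = 6(1.007276) + 6(1.0086649) = 6.043656 + 6.0519894 = 12.0956454 amu
Δm = 12.0956454 − 11.9967 = 0.0989454 amu
Converting to energy: 0.0989454 amu × 931.49 MeV/amu = 92.1667 MeV
Dividing by A = 12 gives 7.681 MeV per nucleon.

7.68 MeV/nucleon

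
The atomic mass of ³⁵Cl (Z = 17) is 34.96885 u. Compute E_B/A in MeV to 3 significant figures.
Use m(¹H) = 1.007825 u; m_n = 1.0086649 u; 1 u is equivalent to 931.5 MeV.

Total constituent mass: 17 × 1.007825 + 18 × 1.0086649 = 35.2889932 u
Mass defect Δm = 35.2889932 − 34.96885 = 0.3201432 u
E_B = 0.3201432 × 931.5 = 298.213 MeV
Dividing by A = 35 gives 8.520 MeV per nucleon.

8.52 MeV/nucleon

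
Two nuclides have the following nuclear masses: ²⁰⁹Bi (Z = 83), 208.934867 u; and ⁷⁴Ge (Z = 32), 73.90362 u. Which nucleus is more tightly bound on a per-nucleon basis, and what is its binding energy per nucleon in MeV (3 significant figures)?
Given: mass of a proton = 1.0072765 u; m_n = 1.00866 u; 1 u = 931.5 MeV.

²⁰⁹Bi: Σm = 83(1.0072765) + 126(1.00866) = 210.6951095 u; Δm = 1.7602425 u; E_B = 1639.7 MeV; E_B/A = 7.845 MeV
⁷⁴Ge: Σm = 32(1.0072765) + 42(1.00866) = 74.5965680 u; Δm = 0.6929480 u; E_B = 645.48 MeV; E_B/A = 8.723 MeV
⁷⁴Ge has the higher binding energy per nucleon, so it is the more tightly bound nucleus.

⁷⁴Ge; 8.72 MeV/nucleon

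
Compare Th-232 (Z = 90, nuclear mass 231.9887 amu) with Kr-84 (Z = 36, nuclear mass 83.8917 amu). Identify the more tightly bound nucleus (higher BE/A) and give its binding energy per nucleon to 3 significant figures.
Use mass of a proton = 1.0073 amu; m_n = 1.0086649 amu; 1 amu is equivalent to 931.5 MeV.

Th-232: Σm = 90(1.0073) + 142(1.0086649) = 233.8874158 amu; Δm = 1.8987158 amu; E_B = 1768.7 MeV; E_B/A = 7.624 MeV
Kr-84: Σm = 36(1.0073) + 48(1.0086649) = 84.6787152 amu; Δm = 0.7870152 amu; E_B = 733.10 MeV; E_B/A = 8.727 MeV
Kr-84 has the higher binding energy per nucleon, so it is the more tightly bound nucleus.

Kr-84; 8.73 MeV/nucleon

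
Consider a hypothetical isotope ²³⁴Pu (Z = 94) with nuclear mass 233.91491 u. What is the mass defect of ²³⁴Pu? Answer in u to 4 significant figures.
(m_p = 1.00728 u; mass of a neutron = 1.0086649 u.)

1.982 u

Z = 94, so N = A − Z = 234 − 94 = 140.
Total constituent mass: 94 × 1.00728 + 140 × 1.0086649 = 235.8974060 u
Mass defect Δm = 235.8974060 − 233.91491 = 1.9824960 u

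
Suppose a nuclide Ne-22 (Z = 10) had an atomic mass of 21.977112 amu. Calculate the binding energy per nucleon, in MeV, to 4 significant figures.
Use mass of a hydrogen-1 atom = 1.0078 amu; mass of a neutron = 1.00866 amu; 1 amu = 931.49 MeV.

8.672 MeV/nucleon

Σm = 10·m(¹H) + 12·m_n = 10.0780 + 12.10392 = 22.18192 amu
Δm = 22.18192 − 21.977112 = 0.204808 amu
Converting to energy: 0.204808 amu × 931.49 MeV/amu = 190.777 MeV
BE/A = 190.777 MeV / 22 = 8.672 MeV/nucleon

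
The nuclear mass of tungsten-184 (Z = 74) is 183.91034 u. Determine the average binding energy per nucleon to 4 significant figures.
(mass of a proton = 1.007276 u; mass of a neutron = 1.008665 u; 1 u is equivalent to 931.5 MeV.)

8.005 MeV/nucleon

With 74 protons and 110 neutrons (A = 184):
Σm = 74·m_p + 110·m_n = 74.538424 + 110.953150 = 185.491574 u
Mass defect Δm = 185.491574 − 183.91034 = 1.581234 u
Converting to energy: 1.581234 u × 931.5 MeV/u = 1472.92 MeV
Dividing by A = 184 gives 8.005 MeV per nucleon.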